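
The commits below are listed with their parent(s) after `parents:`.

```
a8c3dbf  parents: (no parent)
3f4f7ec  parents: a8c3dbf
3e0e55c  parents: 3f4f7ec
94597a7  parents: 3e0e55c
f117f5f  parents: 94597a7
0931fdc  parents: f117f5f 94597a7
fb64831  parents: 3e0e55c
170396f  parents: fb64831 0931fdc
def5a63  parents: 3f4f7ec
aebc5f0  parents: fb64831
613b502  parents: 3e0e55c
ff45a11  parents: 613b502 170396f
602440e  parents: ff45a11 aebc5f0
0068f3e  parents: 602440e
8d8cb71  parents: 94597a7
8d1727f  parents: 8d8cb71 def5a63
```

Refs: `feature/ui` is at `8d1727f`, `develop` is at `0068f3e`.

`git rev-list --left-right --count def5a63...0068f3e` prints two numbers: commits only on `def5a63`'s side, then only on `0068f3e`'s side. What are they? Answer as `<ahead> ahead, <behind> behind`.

Reachable from def5a63: {3f4f7ec, a8c3dbf, def5a63}.
Reachable from 0068f3e: {0068f3e, 0931fdc, 170396f, 3e0e55c, 3f4f7ec, 602440e, 613b502, 94597a7, a8c3dbf, aebc5f0, f117f5f, fb64831, ff45a11}.
Only in def5a63's history (ahead): {def5a63} — 1.
Only in 0068f3e's history (behind): {0068f3e, 0931fdc, 170396f, 3e0e55c, 602440e, 613b502, 94597a7, aebc5f0, f117f5f, fb64831, ff45a11} — 11.

1 ahead, 11 behind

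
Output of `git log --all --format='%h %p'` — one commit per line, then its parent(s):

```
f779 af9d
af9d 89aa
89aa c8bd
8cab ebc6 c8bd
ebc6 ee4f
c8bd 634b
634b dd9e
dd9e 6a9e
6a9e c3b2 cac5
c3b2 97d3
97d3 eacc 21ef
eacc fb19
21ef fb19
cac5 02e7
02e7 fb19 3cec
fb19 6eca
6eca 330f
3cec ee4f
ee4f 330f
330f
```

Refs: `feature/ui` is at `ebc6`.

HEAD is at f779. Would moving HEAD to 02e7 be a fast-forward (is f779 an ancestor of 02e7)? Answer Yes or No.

No

A fast-forward from f779 to 02e7 is possible iff f779 is an ancestor of 02e7.
Ancestors of 02e7: {02e7, 330f, 3cec, 6eca, ee4f, fb19}.
f779 is not among them, so fast-forward is not possible.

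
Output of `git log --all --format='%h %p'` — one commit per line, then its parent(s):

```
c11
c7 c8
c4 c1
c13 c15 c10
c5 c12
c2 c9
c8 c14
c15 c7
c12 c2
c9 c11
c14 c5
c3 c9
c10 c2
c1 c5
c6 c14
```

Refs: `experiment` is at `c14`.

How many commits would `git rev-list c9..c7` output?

6

Reachable from c7: {c11, c12, c14, c2, c5, c7, c8, c9}.
Reachable from c9: {c11, c9}.
In c7's history but not c9's: {c12, c14, c2, c5, c7, c8} — 6 commits.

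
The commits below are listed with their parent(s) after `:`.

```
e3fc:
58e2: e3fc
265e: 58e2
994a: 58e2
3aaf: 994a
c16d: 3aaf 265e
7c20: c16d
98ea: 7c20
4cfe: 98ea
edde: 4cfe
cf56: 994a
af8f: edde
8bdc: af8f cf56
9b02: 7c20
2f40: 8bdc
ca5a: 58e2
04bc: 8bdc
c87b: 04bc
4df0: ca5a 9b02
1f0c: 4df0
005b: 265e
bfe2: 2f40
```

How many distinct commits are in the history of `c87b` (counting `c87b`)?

15

Walking parent pointers from c87b: reachable set = {04bc, 265e, 3aaf, 4cfe, 58e2, 7c20, 8bdc, 98ea, 994a, af8f, c16d, c87b, cf56, e3fc, edde}.
That is 15 commits.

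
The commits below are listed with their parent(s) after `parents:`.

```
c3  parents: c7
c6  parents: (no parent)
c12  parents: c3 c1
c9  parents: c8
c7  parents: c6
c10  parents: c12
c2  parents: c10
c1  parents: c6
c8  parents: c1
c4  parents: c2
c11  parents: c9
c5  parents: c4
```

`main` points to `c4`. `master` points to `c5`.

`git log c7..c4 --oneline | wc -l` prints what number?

Reachable from c4: {c1, c10, c12, c2, c3, c4, c6, c7}.
Reachable from c7: {c6, c7}.
In c4's history but not c7's: {c1, c10, c12, c2, c3, c4} — 6 commits.

6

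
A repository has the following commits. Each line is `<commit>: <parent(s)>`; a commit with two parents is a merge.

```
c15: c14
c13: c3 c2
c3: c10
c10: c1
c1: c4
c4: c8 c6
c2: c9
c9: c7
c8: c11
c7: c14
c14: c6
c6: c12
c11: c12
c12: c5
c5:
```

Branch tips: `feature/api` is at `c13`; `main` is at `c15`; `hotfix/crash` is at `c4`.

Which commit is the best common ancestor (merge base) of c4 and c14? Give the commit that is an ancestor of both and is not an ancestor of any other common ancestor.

c6

Ancestors of c4: {c11, c12, c4, c5, c6, c8}.
Ancestors of c14: {c12, c14, c5, c6}.
Common ancestors: {c12, c5, c6}.
Among these, c6 is not an ancestor of any other common ancestor — it is the merge base.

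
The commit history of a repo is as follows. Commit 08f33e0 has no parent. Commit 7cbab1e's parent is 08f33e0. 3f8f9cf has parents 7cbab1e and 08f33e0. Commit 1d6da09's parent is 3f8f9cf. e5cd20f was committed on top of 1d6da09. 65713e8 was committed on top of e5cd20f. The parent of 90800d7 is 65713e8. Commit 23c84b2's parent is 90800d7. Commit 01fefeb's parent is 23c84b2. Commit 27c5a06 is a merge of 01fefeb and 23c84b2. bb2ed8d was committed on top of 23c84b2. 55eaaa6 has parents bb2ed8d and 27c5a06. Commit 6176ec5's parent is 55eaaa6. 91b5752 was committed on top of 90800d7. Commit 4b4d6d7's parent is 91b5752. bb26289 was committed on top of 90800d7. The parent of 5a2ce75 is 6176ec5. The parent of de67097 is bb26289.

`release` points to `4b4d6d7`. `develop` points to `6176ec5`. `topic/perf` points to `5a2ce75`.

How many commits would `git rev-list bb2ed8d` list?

Walking parent pointers from bb2ed8d: reachable set = {08f33e0, 1d6da09, 23c84b2, 3f8f9cf, 65713e8, 7cbab1e, 90800d7, bb2ed8d, e5cd20f}.
That is 9 commits.

9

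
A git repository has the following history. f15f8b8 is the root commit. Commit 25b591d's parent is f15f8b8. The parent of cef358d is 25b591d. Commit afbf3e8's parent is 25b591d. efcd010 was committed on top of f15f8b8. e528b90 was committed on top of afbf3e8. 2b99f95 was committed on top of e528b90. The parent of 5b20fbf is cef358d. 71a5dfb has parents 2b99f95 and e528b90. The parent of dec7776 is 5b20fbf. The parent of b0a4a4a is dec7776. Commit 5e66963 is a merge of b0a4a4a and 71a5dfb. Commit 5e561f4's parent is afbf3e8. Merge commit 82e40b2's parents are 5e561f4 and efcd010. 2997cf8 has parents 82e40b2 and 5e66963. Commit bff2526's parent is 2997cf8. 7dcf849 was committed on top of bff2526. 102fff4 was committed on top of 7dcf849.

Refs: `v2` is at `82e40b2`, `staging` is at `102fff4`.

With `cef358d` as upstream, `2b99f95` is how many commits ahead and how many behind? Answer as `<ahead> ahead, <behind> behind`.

Reachable from 2b99f95: {25b591d, 2b99f95, afbf3e8, e528b90, f15f8b8}.
Reachable from cef358d: {25b591d, cef358d, f15f8b8}.
Only in 2b99f95's history (ahead): {2b99f95, afbf3e8, e528b90} — 3.
Only in cef358d's history (behind): {cef358d} — 1.

3 ahead, 1 behind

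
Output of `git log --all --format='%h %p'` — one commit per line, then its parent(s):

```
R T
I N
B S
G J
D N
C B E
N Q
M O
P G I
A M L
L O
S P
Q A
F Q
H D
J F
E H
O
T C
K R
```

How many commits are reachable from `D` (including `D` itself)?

Walking parent pointers from D: reachable set = {A, D, L, M, N, O, Q}.
That is 7 commits.

7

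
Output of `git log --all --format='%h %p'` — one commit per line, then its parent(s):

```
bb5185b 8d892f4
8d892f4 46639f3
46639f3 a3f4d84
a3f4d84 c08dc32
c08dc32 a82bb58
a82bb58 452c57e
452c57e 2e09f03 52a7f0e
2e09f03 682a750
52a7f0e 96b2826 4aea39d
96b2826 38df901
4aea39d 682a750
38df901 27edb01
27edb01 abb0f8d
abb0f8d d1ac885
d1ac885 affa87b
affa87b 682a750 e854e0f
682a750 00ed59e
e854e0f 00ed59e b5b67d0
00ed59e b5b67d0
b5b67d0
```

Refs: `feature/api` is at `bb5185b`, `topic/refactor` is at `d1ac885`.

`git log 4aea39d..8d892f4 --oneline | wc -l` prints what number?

Reachable from 8d892f4: {00ed59e, 27edb01, 2e09f03, 38df901, 452c57e, 46639f3, 4aea39d, 52a7f0e, 682a750, 8d892f4, 96b2826, a3f4d84, a82bb58, abb0f8d, affa87b, b5b67d0, c08dc32, d1ac885, e854e0f}.
Reachable from 4aea39d: {00ed59e, 4aea39d, 682a750, b5b67d0}.
In 8d892f4's history but not 4aea39d's: {27edb01, 2e09f03, 38df901, 452c57e, 46639f3, 52a7f0e, 8d892f4, 96b2826, a3f4d84, a82bb58, abb0f8d, affa87b, c08dc32, d1ac885, e854e0f} — 15 commits.

15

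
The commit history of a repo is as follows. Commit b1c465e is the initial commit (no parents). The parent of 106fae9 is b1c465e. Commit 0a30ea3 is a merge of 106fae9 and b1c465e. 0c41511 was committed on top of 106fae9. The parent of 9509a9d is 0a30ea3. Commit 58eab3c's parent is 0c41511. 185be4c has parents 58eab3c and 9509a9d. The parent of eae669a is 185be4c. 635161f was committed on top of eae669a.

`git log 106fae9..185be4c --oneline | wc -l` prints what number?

Reachable from 185be4c: {0a30ea3, 0c41511, 106fae9, 185be4c, 58eab3c, 9509a9d, b1c465e}.
Reachable from 106fae9: {106fae9, b1c465e}.
In 185be4c's history but not 106fae9's: {0a30ea3, 0c41511, 185be4c, 58eab3c, 9509a9d} — 5 commits.

5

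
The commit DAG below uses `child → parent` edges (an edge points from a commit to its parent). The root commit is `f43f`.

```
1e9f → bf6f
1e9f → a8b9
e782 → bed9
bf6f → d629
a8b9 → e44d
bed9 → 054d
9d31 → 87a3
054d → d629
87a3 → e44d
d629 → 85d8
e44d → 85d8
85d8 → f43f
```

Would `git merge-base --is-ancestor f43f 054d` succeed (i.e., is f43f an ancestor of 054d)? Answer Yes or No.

Ancestors of 054d (commits reachable by following parents): {054d, 85d8, d629, f43f}.
f43f is in that set, so it is an ancestor of 054d.

Yes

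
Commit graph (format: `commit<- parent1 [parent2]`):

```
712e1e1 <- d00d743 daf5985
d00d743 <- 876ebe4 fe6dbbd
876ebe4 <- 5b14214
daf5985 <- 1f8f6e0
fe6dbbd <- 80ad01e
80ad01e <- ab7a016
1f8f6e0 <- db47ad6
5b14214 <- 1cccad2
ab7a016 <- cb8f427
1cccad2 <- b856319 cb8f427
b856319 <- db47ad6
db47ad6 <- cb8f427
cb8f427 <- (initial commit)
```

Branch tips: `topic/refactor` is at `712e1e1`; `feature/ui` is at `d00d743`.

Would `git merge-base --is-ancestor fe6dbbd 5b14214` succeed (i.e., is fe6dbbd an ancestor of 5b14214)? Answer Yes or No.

Ancestors of 5b14214: {1cccad2, 5b14214, b856319, cb8f427, db47ad6}.
fe6dbbd is not in that set, so it is not an ancestor of 5b14214.

No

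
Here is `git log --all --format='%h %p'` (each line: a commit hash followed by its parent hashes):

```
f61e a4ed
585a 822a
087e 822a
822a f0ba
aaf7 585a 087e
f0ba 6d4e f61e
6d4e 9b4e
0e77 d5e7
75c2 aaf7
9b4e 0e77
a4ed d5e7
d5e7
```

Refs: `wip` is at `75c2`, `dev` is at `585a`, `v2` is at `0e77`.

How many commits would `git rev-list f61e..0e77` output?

Reachable from 0e77: {0e77, d5e7}.
Reachable from f61e: {a4ed, d5e7, f61e}.
In 0e77's history but not f61e's: {0e77} — 1 commit.

1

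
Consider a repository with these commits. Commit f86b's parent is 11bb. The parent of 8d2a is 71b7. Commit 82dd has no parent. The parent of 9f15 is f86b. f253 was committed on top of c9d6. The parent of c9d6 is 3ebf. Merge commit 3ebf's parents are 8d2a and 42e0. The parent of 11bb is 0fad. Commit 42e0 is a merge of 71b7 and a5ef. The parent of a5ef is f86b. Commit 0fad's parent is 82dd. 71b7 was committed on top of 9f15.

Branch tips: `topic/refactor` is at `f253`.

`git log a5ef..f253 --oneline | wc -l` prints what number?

Reachable from f253: {0fad, 11bb, 3ebf, 42e0, 71b7, 82dd, 8d2a, 9f15, a5ef, c9d6, f253, f86b}.
Reachable from a5ef: {0fad, 11bb, 82dd, a5ef, f86b}.
In f253's history but not a5ef's: {3ebf, 42e0, 71b7, 8d2a, 9f15, c9d6, f253} — 7 commits.

7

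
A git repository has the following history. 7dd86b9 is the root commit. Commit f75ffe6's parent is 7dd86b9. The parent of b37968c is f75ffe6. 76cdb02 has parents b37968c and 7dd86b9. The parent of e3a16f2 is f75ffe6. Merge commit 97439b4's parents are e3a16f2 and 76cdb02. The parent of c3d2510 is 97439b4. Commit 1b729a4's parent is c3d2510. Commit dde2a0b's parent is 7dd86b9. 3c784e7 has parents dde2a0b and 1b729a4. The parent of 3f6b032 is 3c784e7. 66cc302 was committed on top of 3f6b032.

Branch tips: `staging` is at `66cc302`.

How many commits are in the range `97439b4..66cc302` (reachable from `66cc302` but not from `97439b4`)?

6

Reachable from 66cc302: {1b729a4, 3c784e7, 3f6b032, 66cc302, 76cdb02, 7dd86b9, 97439b4, b37968c, c3d2510, dde2a0b, e3a16f2, f75ffe6}.
Reachable from 97439b4: {76cdb02, 7dd86b9, 97439b4, b37968c, e3a16f2, f75ffe6}.
In 66cc302's history but not 97439b4's: {1b729a4, 3c784e7, 3f6b032, 66cc302, c3d2510, dde2a0b} — 6 commits.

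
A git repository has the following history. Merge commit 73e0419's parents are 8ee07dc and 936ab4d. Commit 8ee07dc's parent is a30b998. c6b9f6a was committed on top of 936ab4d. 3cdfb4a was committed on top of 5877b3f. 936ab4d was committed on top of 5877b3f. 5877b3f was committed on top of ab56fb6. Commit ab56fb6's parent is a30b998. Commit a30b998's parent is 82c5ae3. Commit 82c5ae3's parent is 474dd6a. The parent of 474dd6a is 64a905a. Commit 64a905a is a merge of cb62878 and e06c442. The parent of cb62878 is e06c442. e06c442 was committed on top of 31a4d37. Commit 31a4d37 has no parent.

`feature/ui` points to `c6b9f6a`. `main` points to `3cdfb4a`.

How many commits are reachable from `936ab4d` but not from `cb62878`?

Reachable from 936ab4d: {31a4d37, 474dd6a, 5877b3f, 64a905a, 82c5ae3, 936ab4d, a30b998, ab56fb6, cb62878, e06c442}.
Reachable from cb62878: {31a4d37, cb62878, e06c442}.
In 936ab4d's history but not cb62878's: {474dd6a, 5877b3f, 64a905a, 82c5ae3, 936ab4d, a30b998, ab56fb6} — 7 commits.

7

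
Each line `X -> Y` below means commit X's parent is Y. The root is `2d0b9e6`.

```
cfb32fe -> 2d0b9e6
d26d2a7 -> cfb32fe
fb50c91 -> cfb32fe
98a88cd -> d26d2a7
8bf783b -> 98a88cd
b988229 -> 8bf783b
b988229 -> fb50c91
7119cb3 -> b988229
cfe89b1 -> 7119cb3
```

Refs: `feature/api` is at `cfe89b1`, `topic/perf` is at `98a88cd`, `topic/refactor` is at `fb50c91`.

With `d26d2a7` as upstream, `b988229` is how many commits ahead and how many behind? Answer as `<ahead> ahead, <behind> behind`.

Reachable from b988229: {2d0b9e6, 8bf783b, 98a88cd, b988229, cfb32fe, d26d2a7, fb50c91}.
Reachable from d26d2a7: {2d0b9e6, cfb32fe, d26d2a7}.
Only in b988229's history (ahead): {8bf783b, 98a88cd, b988229, fb50c91} — 4.
Only in d26d2a7's history (behind): {} — 0.

4 ahead, 0 behind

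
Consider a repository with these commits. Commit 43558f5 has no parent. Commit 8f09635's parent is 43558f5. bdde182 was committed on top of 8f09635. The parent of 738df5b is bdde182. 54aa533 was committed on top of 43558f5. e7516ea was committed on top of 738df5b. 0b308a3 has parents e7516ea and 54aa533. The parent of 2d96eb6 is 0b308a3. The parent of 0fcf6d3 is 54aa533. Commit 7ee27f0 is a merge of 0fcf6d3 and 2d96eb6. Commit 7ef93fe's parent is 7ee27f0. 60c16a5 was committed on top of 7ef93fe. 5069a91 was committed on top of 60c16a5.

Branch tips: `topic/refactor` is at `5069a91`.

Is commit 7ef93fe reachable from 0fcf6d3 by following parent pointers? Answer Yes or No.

No

Ancestors of 0fcf6d3: {0fcf6d3, 43558f5, 54aa533}.
7ef93fe is not in that set, so it is not an ancestor of 0fcf6d3.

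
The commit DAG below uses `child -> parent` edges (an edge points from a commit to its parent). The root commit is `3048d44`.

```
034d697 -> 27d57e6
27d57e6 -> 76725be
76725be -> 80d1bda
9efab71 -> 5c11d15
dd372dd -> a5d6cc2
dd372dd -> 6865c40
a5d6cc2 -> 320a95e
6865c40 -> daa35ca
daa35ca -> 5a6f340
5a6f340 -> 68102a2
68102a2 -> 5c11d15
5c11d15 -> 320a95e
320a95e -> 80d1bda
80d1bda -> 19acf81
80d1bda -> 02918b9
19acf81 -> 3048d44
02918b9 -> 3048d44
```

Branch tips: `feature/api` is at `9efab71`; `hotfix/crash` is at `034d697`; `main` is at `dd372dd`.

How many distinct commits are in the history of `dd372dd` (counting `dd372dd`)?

Walking parent pointers from dd372dd: reachable set = {02918b9, 19acf81, 3048d44, 320a95e, 5a6f340, 5c11d15, 68102a2, 6865c40, 80d1bda, a5d6cc2, daa35ca, dd372dd}.
That is 12 commits.

12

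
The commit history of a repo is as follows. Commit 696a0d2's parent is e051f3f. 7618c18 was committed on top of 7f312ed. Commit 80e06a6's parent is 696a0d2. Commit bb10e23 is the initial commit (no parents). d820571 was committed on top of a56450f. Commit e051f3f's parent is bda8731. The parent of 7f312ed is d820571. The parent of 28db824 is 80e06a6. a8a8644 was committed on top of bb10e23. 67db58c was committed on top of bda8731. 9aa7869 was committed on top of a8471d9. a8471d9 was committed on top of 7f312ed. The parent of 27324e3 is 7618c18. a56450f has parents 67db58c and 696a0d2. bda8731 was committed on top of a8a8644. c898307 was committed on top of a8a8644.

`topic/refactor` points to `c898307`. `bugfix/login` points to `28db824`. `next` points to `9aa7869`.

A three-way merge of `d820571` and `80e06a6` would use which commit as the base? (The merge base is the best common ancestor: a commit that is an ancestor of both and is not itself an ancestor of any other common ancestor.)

Ancestors of d820571: {67db58c, 696a0d2, a56450f, a8a8644, bb10e23, bda8731, d820571, e051f3f}.
Ancestors of 80e06a6: {696a0d2, 80e06a6, a8a8644, bb10e23, bda8731, e051f3f}.
Common ancestors: {696a0d2, a8a8644, bb10e23, bda8731, e051f3f}.
Among these, 696a0d2 is not an ancestor of any other common ancestor — it is the merge base.

696a0d2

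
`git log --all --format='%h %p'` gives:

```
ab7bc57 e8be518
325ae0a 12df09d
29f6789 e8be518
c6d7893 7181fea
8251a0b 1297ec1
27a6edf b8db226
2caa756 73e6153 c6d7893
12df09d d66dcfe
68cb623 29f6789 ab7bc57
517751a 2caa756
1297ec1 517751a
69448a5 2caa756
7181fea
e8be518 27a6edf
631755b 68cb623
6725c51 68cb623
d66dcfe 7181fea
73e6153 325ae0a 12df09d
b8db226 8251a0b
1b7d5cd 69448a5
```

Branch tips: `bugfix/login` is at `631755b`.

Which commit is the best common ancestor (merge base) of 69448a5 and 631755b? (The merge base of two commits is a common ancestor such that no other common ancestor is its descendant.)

Ancestors of 69448a5: {12df09d, 2caa756, 325ae0a, 69448a5, 7181fea, 73e6153, c6d7893, d66dcfe}.
Ancestors of 631755b: {1297ec1, 12df09d, 27a6edf, 29f6789, 2caa756, 325ae0a, 517751a, 631755b, 68cb623, 7181fea, 73e6153, 8251a0b, ab7bc57, b8db226, c6d7893, d66dcfe, e8be518}.
Common ancestors: {12df09d, 2caa756, 325ae0a, 7181fea, 73e6153, c6d7893, d66dcfe}.
Among these, 2caa756 is not an ancestor of any other common ancestor — it is the merge base.

2caa756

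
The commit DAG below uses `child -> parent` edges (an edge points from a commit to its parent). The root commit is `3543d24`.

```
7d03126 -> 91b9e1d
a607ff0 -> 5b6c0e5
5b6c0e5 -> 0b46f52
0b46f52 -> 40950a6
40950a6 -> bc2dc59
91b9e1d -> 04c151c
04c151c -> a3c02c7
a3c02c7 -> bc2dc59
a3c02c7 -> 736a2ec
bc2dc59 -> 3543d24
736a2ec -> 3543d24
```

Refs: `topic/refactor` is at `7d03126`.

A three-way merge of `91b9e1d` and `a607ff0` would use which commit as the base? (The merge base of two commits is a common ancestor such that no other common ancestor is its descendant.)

Ancestors of 91b9e1d: {04c151c, 3543d24, 736a2ec, 91b9e1d, a3c02c7, bc2dc59}.
Ancestors of a607ff0: {0b46f52, 3543d24, 40950a6, 5b6c0e5, a607ff0, bc2dc59}.
Common ancestors: {3543d24, bc2dc59}.
Among these, bc2dc59 is not an ancestor of any other common ancestor — it is the merge base.

bc2dc59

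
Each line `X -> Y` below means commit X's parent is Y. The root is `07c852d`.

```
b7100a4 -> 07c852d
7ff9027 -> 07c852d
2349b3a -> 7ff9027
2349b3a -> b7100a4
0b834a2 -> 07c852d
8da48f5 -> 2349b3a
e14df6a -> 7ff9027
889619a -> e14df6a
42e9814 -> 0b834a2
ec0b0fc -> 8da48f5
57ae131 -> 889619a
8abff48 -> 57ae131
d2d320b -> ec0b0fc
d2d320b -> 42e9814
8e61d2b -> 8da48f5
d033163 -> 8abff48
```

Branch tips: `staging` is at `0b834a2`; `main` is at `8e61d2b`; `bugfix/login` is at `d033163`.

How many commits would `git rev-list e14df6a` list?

Walking parent pointers from e14df6a: reachable set = {07c852d, 7ff9027, e14df6a}.
That is 3 commits.

3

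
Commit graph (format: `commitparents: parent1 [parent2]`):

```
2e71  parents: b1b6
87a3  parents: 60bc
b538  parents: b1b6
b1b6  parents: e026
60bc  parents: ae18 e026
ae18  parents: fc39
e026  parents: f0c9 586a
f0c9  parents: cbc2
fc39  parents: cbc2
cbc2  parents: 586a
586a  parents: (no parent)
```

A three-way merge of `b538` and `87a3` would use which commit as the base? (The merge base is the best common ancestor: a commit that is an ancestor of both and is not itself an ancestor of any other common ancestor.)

e026

Ancestors of b538: {586a, b1b6, b538, cbc2, e026, f0c9}.
Ancestors of 87a3: {586a, 60bc, 87a3, ae18, cbc2, e026, f0c9, fc39}.
Common ancestors: {586a, cbc2, e026, f0c9}.
Among these, e026 is not an ancestor of any other common ancestor — it is the merge base.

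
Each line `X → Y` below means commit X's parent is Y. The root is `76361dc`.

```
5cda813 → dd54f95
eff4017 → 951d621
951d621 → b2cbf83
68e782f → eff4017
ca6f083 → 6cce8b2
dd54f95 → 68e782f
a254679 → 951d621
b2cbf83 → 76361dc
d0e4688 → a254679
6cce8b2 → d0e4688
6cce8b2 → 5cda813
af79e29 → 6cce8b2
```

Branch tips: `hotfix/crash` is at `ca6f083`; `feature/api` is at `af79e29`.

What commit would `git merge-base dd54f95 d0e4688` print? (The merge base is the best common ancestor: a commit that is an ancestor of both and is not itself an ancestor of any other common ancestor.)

951d621

Ancestors of dd54f95: {68e782f, 76361dc, 951d621, b2cbf83, dd54f95, eff4017}.
Ancestors of d0e4688: {76361dc, 951d621, a254679, b2cbf83, d0e4688}.
Common ancestors: {76361dc, 951d621, b2cbf83}.
Among these, 951d621 is not an ancestor of any other common ancestor — it is the merge base.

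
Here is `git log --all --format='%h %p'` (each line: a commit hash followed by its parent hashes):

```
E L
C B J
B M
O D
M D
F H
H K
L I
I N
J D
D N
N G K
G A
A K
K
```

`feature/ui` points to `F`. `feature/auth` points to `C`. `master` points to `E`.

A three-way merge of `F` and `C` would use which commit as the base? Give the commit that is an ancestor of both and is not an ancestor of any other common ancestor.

Ancestors of F: {F, H, K}.
Ancestors of C: {A, B, C, D, G, J, K, M, N}.
Common ancestors: {K}.
The only common ancestor is K, so it is the merge base.

K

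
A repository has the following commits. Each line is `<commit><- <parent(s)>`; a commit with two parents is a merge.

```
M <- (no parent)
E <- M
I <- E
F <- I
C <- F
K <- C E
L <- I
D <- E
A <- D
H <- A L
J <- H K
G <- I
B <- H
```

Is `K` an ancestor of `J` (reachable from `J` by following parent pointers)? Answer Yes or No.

Yes

Ancestors of J (commits reachable by following parents): {A, C, D, E, F, H, I, J, K, L, M}.
K is in that set, so it is an ancestor of J.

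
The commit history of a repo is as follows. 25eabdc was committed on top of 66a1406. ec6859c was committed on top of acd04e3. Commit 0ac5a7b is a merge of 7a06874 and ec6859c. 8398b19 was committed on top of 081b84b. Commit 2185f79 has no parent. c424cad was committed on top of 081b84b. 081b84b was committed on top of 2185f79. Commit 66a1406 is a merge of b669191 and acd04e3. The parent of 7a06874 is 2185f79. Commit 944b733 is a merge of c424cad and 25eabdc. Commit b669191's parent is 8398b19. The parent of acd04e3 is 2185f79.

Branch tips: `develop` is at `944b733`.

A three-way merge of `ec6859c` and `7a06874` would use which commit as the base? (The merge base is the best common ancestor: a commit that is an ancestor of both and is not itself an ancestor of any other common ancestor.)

Ancestors of ec6859c: {2185f79, acd04e3, ec6859c}.
Ancestors of 7a06874: {2185f79, 7a06874}.
Common ancestors: {2185f79}.
The only common ancestor is 2185f79, so it is the merge base.

2185f79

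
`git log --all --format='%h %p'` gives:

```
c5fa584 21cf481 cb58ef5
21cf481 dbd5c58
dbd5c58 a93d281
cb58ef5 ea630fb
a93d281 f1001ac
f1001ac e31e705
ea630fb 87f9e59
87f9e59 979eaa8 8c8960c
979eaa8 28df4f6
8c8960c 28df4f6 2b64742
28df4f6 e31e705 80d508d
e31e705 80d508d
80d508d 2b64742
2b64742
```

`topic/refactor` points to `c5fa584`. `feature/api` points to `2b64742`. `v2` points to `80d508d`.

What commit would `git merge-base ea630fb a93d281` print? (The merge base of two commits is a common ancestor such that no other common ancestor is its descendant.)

Ancestors of ea630fb: {28df4f6, 2b64742, 80d508d, 87f9e59, 8c8960c, 979eaa8, e31e705, ea630fb}.
Ancestors of a93d281: {2b64742, 80d508d, a93d281, e31e705, f1001ac}.
Common ancestors: {2b64742, 80d508d, e31e705}.
Among these, e31e705 is not an ancestor of any other common ancestor — it is the merge base.

e31e705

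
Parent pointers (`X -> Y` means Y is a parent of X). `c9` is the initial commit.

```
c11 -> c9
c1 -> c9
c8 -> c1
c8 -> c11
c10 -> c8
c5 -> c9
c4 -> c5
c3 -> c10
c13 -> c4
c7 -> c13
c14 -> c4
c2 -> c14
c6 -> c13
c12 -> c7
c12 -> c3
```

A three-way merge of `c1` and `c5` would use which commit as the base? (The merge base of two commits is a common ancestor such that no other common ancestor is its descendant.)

c9

Ancestors of c1: {c1, c9}.
Ancestors of c5: {c5, c9}.
Common ancestors: {c9}.
The only common ancestor is c9, so it is the merge base.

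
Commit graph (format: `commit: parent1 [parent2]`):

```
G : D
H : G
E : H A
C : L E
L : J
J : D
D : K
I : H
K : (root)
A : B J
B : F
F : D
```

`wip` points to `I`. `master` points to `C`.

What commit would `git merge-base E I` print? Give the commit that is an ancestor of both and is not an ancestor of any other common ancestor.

H

Ancestors of E: {A, B, D, E, F, G, H, J, K}.
Ancestors of I: {D, G, H, I, K}.
Common ancestors: {D, G, H, K}.
Among these, H is not an ancestor of any other common ancestor — it is the merge base.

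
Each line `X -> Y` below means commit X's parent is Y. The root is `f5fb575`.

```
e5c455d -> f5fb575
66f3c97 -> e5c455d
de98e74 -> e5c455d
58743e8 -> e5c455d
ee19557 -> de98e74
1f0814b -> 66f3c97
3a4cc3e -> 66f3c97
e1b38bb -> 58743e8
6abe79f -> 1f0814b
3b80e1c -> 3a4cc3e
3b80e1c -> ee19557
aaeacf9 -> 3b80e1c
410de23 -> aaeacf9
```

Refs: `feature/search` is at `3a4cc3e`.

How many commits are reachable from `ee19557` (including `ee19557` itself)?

4

Walking parent pointers from ee19557: reachable set = {de98e74, e5c455d, ee19557, f5fb575}.
That is 4 commits.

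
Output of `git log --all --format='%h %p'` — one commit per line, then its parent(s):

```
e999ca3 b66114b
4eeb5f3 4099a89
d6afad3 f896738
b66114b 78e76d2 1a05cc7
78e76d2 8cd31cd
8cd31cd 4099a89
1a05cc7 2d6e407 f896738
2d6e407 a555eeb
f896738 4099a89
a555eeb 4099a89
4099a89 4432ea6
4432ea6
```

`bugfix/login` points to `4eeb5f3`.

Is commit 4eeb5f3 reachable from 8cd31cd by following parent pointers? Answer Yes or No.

No

Ancestors of 8cd31cd: {4099a89, 4432ea6, 8cd31cd}.
4eeb5f3 is not in that set, so it is not an ancestor of 8cd31cd.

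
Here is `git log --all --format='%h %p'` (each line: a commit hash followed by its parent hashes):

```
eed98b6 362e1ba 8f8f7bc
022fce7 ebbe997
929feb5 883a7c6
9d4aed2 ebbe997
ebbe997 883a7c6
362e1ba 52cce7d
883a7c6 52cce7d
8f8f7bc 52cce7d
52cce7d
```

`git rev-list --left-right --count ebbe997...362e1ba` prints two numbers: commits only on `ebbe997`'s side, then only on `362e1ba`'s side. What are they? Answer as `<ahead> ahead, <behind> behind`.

2 ahead, 1 behind

Reachable from ebbe997: {52cce7d, 883a7c6, ebbe997}.
Reachable from 362e1ba: {362e1ba, 52cce7d}.
Only in ebbe997's history (ahead): {883a7c6, ebbe997} — 2.
Only in 362e1ba's history (behind): {362e1ba} — 1.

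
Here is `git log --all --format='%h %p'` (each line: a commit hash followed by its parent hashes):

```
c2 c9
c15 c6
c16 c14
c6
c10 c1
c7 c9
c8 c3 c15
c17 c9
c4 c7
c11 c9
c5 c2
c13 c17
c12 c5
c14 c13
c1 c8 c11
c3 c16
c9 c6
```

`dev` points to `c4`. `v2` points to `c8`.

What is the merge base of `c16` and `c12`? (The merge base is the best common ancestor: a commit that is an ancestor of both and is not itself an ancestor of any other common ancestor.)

Ancestors of c16: {c13, c14, c16, c17, c6, c9}.
Ancestors of c12: {c12, c2, c5, c6, c9}.
Common ancestors: {c6, c9}.
Among these, c9 is not an ancestor of any other common ancestor — it is the merge base.

c9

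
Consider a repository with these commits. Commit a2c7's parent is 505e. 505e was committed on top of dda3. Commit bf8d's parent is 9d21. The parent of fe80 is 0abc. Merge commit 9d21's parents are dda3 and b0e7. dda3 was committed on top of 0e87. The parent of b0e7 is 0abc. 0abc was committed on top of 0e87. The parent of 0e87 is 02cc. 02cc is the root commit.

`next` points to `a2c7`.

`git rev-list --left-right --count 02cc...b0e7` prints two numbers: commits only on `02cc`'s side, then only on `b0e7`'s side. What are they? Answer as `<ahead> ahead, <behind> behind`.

Reachable from 02cc: {02cc}.
Reachable from b0e7: {02cc, 0abc, 0e87, b0e7}.
Only in 02cc's history (ahead): {} — 0.
Only in b0e7's history (behind): {0abc, 0e87, b0e7} — 3.

0 ahead, 3 behind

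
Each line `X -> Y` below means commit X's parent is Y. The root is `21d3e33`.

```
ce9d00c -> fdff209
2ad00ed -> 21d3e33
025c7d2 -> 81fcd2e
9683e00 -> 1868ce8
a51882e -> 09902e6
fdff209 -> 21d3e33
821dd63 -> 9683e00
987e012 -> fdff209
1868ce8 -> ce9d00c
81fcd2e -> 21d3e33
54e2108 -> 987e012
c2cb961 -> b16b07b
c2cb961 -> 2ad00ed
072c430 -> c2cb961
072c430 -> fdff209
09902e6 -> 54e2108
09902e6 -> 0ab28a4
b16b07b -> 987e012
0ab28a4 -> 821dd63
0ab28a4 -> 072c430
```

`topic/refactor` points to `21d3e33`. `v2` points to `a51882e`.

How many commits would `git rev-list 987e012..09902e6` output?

11

Reachable from 09902e6: {072c430, 09902e6, 0ab28a4, 1868ce8, 21d3e33, 2ad00ed, 54e2108, 821dd63, 9683e00, 987e012, b16b07b, c2cb961, ce9d00c, fdff209}.
Reachable from 987e012: {21d3e33, 987e012, fdff209}.
In 09902e6's history but not 987e012's: {072c430, 09902e6, 0ab28a4, 1868ce8, 2ad00ed, 54e2108, 821dd63, 9683e00, b16b07b, c2cb961, ce9d00c} — 11 commits.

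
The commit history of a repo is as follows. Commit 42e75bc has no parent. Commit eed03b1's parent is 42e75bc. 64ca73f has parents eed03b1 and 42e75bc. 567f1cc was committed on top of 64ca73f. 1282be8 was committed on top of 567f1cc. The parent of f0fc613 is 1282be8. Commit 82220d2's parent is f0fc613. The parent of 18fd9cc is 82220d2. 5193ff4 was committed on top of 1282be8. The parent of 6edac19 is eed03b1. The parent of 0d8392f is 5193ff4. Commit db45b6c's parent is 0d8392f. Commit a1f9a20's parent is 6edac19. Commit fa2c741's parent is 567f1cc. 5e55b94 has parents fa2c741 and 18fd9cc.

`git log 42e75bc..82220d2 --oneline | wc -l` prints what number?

6

Reachable from 82220d2: {1282be8, 42e75bc, 567f1cc, 64ca73f, 82220d2, eed03b1, f0fc613}.
Reachable from 42e75bc: {42e75bc}.
In 82220d2's history but not 42e75bc's: {1282be8, 567f1cc, 64ca73f, 82220d2, eed03b1, f0fc613} — 6 commits.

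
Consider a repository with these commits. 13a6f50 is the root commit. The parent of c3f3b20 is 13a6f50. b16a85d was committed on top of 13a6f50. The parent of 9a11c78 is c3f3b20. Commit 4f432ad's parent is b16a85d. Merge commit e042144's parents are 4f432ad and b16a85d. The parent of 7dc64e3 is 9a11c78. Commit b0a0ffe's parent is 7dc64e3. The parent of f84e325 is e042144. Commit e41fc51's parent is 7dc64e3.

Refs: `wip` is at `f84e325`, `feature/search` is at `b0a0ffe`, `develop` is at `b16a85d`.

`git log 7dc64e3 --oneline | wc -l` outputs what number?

4

Walking parent pointers from 7dc64e3: reachable set = {13a6f50, 7dc64e3, 9a11c78, c3f3b20}.
That is 4 commits.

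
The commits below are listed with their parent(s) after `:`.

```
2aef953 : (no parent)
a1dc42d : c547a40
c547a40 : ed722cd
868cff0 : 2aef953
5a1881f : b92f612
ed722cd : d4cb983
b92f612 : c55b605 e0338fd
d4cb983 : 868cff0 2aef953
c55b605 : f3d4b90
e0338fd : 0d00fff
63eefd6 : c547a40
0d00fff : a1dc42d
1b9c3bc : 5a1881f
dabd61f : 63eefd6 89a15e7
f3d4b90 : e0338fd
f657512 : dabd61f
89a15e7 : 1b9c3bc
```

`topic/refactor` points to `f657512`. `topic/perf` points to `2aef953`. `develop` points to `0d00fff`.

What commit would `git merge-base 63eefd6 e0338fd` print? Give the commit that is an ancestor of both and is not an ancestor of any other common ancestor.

c547a40

Ancestors of 63eefd6: {2aef953, 63eefd6, 868cff0, c547a40, d4cb983, ed722cd}.
Ancestors of e0338fd: {0d00fff, 2aef953, 868cff0, a1dc42d, c547a40, d4cb983, e0338fd, ed722cd}.
Common ancestors: {2aef953, 868cff0, c547a40, d4cb983, ed722cd}.
Among these, c547a40 is not an ancestor of any other common ancestor — it is the merge base.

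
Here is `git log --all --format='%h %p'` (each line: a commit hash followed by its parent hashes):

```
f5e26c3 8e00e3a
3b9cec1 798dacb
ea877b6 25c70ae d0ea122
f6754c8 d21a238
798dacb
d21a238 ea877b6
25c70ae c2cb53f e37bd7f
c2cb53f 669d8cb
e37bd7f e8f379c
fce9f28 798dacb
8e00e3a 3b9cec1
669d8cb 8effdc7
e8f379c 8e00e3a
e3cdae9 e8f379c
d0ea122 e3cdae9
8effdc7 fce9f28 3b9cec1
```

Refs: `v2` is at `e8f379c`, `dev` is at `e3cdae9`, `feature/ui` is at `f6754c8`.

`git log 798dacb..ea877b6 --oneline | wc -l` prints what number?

Reachable from ea877b6: {25c70ae, 3b9cec1, 669d8cb, 798dacb, 8e00e3a, 8effdc7, c2cb53f, d0ea122, e37bd7f, e3cdae9, e8f379c, ea877b6, fce9f28}.
Reachable from 798dacb: {798dacb}.
In ea877b6's history but not 798dacb's: {25c70ae, 3b9cec1, 669d8cb, 8e00e3a, 8effdc7, c2cb53f, d0ea122, e37bd7f, e3cdae9, e8f379c, ea877b6, fce9f28} — 12 commits.

12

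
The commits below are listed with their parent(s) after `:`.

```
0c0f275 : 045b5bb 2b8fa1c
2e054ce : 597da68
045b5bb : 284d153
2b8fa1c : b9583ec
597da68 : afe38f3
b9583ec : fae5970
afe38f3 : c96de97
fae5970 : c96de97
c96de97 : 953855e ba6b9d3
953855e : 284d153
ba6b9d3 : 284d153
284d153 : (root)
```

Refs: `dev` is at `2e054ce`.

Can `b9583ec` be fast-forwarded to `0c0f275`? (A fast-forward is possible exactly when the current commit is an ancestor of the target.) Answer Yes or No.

Yes

A fast-forward from b9583ec to 0c0f275 is possible iff b9583ec is an ancestor of 0c0f275.
Ancestors of 0c0f275: {045b5bb, 0c0f275, 284d153, 2b8fa1c, 953855e, b9583ec, ba6b9d3, c96de97, fae5970}.
b9583ec is among them, so fast-forward is possible.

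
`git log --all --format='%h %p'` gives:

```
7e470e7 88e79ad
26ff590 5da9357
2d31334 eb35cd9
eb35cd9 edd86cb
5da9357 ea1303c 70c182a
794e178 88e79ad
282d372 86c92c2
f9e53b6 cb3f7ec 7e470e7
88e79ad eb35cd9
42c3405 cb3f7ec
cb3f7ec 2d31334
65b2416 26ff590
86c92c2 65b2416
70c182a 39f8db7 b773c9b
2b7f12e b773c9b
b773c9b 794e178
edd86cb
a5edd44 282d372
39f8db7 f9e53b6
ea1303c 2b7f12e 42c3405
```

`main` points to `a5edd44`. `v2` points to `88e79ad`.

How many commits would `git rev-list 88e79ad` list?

Walking parent pointers from 88e79ad: reachable set = {88e79ad, eb35cd9, edd86cb}.
That is 3 commits.

3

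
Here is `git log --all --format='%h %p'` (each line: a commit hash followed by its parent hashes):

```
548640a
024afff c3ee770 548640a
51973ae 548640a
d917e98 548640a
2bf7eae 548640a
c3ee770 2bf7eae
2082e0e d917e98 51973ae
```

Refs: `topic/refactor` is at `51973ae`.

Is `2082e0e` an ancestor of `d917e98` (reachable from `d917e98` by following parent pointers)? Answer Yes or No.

No

Ancestors of d917e98: {548640a, d917e98}.
2082e0e is not in that set, so it is not an ancestor of d917e98.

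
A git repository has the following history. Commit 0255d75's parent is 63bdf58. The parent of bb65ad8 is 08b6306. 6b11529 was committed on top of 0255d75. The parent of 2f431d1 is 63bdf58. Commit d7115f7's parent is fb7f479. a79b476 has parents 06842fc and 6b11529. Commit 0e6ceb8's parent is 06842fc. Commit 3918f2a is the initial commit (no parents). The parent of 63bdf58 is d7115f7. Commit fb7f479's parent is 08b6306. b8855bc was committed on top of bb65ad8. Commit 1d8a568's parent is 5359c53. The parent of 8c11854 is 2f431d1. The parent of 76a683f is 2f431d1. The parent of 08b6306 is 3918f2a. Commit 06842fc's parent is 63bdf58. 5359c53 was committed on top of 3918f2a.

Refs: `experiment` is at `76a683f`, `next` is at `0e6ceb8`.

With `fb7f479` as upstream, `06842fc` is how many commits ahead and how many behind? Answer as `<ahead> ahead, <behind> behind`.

3 ahead, 0 behind

Reachable from 06842fc: {06842fc, 08b6306, 3918f2a, 63bdf58, d7115f7, fb7f479}.
Reachable from fb7f479: {08b6306, 3918f2a, fb7f479}.
Only in 06842fc's history (ahead): {06842fc, 63bdf58, d7115f7} — 3.
Only in fb7f479's history (behind): {} — 0.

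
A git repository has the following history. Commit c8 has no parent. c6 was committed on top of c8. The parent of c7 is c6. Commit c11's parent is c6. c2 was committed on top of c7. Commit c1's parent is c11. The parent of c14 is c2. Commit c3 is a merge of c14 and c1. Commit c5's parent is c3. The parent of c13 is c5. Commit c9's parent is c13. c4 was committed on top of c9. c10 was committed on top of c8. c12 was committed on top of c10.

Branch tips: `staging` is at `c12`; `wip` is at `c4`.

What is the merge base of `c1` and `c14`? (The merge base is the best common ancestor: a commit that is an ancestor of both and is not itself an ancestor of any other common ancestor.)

c6

Ancestors of c1: {c1, c11, c6, c8}.
Ancestors of c14: {c14, c2, c6, c7, c8}.
Common ancestors: {c6, c8}.
Among these, c6 is not an ancestor of any other common ancestor — it is the merge base.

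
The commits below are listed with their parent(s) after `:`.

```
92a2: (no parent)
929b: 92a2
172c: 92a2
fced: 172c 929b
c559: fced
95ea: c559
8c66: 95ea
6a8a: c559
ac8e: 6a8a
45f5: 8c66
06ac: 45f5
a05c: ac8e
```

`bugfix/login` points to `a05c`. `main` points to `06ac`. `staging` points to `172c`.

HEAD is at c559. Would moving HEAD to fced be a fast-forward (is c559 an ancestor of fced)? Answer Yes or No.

A fast-forward from c559 to fced is possible iff c559 is an ancestor of fced.
Ancestors of fced: {172c, 929b, 92a2, fced}.
c559 is not among them, so fast-forward is not possible.

No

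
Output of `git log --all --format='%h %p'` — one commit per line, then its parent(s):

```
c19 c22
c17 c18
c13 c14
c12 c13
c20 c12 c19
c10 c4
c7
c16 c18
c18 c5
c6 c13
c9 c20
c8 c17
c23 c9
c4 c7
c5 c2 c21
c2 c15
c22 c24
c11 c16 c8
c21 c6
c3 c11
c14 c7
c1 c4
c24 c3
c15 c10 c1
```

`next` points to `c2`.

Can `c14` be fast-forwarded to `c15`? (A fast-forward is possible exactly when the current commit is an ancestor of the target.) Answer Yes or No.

A fast-forward from c14 to c15 is possible iff c14 is an ancestor of c15.
Ancestors of c15: {c1, c10, c15, c4, c7}.
c14 is not among them, so fast-forward is not possible.

No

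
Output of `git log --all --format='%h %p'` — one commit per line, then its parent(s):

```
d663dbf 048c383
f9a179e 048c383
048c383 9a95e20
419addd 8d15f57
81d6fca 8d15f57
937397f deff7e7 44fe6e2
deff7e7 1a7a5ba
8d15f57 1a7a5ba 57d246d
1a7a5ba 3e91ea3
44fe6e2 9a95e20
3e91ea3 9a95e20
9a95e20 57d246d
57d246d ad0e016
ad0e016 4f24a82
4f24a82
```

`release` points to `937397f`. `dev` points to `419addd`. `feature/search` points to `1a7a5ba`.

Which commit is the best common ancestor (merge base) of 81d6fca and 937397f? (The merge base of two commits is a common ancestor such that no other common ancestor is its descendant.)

1a7a5ba

Ancestors of 81d6fca: {1a7a5ba, 3e91ea3, 4f24a82, 57d246d, 81d6fca, 8d15f57, 9a95e20, ad0e016}.
Ancestors of 937397f: {1a7a5ba, 3e91ea3, 44fe6e2, 4f24a82, 57d246d, 937397f, 9a95e20, ad0e016, deff7e7}.
Common ancestors: {1a7a5ba, 3e91ea3, 4f24a82, 57d246d, 9a95e20, ad0e016}.
Among these, 1a7a5ba is not an ancestor of any other common ancestor — it is the merge base.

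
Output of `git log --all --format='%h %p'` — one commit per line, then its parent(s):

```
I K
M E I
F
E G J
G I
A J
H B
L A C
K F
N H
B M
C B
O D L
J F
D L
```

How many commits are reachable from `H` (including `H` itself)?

9

Walking parent pointers from H: reachable set = {B, E, F, G, H, I, J, K, M}.
That is 9 commits.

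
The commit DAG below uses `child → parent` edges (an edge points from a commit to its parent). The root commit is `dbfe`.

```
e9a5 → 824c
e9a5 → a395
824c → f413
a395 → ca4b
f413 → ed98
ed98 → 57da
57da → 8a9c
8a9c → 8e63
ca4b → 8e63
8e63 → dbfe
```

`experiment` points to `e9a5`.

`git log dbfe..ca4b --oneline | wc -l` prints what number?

Reachable from ca4b: {8e63, ca4b, dbfe}.
Reachable from dbfe: {dbfe}.
In ca4b's history but not dbfe's: {8e63, ca4b} — 2 commits.

2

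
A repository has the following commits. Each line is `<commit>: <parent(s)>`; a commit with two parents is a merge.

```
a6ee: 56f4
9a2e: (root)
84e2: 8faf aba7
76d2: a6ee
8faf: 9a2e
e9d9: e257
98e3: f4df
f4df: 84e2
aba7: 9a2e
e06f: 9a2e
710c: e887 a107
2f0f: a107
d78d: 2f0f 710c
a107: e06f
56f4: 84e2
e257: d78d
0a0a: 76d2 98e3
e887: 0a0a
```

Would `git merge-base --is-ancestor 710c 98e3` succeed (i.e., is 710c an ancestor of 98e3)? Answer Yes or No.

Ancestors of 98e3: {84e2, 8faf, 98e3, 9a2e, aba7, f4df}.
710c is not in that set, so it is not an ancestor of 98e3.

No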